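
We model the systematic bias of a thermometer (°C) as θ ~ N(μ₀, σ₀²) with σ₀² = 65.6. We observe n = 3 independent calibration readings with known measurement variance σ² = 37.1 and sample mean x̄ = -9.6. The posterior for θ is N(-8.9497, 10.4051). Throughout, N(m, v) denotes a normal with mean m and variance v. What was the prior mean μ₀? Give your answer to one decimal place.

The posterior mean is a precision-weighted average: μ_n = (τ₀μ₀ + τ_data·x̄)/(τ₀+τ_data), with τ₀=1/σ₀² and τ_data=n/σ².
Here τ₀ = 1/65.6 = 0.015244 and τ_data = 3/37.1 = 0.080863, so τ_n = 0.096107.
Rearranging for μ₀: μ₀ = (μ_n·τ_n − τ_data·x̄)/τ₀ = (-8.9497·0.096107 − 0.080863·-9.6) / 0.015244 = -0.083844/0.015244 ≈ -5.5.

μ₀ = -5.5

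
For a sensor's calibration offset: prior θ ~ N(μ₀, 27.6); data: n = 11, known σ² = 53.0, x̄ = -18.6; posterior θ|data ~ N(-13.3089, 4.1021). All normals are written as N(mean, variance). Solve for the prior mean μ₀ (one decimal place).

The posterior mean is a precision-weighted average: μ_n = (τ₀μ₀ + τ_data·x̄)/(τ₀+τ_data), with τ₀=1/σ₀² and τ_data=n/σ².
Here τ₀ = 1/27.6 = 0.036232 and τ_data = 11/53.0 = 0.207547, so τ_n = 0.243779.
Rearranging for μ₀: μ₀ = (μ_n·τ_n − τ_data·x̄)/τ₀ = (-13.3089·0.243779 − 0.207547·-18.6) / 0.036232 = 0.615944/0.036232 ≈ 17.0.

μ₀ = 17.0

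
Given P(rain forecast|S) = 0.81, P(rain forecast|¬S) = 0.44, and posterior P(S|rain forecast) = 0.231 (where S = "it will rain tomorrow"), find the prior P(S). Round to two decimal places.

Bayes' rule in odds form gives O(S|E) = O(S)·[P(E|S)/P(E|¬S)], hence O(S) = O(S|E)/LR.
Posterior odds = 0.231/(1−0.231) = 0.3004. LR = 0.81/0.44 = 1.8409.
Prior odds = 0.3004/1.8409 = 0.1632, so P(S) = 0.1632/(1+0.1632) ≈ 0.14.

P(S) = 0.14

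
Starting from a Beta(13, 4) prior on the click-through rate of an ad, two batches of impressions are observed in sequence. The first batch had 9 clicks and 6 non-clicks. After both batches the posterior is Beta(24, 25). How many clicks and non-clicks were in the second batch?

2 clicks and 15 non-clicks

Because Beta–binomial updating is additive in the counts, the combined data contributed (α_post−α_prior, β_post−β_prior) successes and failures.
Total across both batches: 24−13=11 clicks, 25−4=21 non-clicks.
Subtract the first batch: 11−9=2 clicks and 21−6=15 non-clicks.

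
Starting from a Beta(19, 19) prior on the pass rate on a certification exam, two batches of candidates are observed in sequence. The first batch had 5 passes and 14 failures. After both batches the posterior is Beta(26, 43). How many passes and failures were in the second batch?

2 passes and 10 failures

Sequential conjugate updates are equivalent to a single update on the pooled data, so total successes = posterior α − prior α and total failures = posterior β − prior β.
Total across both batches: 26−19=7 passes, 43−19=24 failures.
Subtract the first batch: 7−5=2 passes and 24−14=10 failures.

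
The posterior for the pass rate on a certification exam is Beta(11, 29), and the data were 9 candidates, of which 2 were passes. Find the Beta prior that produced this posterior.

Beta is conjugate to the binomial likelihood: posterior = Beta(α+s, β+f).
So α = 11 − 2 = 9 and β = 29 − 7 = 22.

Beta(9, 22)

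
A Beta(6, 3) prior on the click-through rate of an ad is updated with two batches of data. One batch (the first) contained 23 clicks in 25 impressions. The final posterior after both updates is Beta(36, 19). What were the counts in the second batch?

Because Beta–binomial updating is additive in the counts, the combined data contributed (α_post−α_prior, β_post−β_prior) successes and failures.
Total across both batches: 36−6=30 clicks, 19−3=16 non-clicks.
Subtract the first batch: 30−23=7 clicks and 16−2=14 non-clicks.

7 clicks and 14 non-clicks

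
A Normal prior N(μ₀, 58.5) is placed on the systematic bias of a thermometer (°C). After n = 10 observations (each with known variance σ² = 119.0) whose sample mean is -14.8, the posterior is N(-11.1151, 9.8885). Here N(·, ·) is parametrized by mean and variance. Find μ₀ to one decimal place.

With known observation variance, the Normal–Normal posterior has precision τ_n = τ₀ + n/σ² and mean μ_n = (τ₀μ₀ + (n/σ²)x̄)/τ_n.
Here τ₀ = 1/58.5 = 0.017094 and τ_data = 10/119.0 = 0.084034, so τ_n = 0.101128.
Rearranging for μ₀: μ₀ = (μ_n·τ_n − τ_data·x̄)/τ₀ = (-11.1151·0.101128 − 0.084034·-14.8) / 0.017094 = 0.119655/0.017094 ≈ 7.0.

μ₀ = 7.0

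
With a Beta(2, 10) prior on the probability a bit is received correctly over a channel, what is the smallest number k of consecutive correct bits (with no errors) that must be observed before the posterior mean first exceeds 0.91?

k = 100

After k correct bits and 0 errors the posterior is Beta(2+k, 10), with mean (2+k)/(2+10+k).
Set (2+k)/(12+k) > 0.91 and solve: k > (0.91·12 − 2)/(1 − 0.91) = 99.111.
The smallest integer exceeding 99.111 is 100.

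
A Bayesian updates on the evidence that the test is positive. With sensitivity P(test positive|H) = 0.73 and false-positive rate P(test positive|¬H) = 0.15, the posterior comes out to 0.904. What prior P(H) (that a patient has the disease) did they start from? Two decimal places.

P(H) = 0.66

Bayes' rule in odds form gives O(H|E) = O(H)·[P(E|H)/P(E|¬H)], hence O(H) = O(H|E)/LR.
Posterior odds = 0.904/(1−0.904) = 9.4167. LR = 0.73/0.15 = 4.8667.
Prior odds = 9.4167/4.8667 = 1.9349, so P(H) = 1.9349/(1+1.9349) ≈ 0.66.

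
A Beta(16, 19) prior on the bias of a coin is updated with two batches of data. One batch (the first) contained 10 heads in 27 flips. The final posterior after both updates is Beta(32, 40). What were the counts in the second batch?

6 heads and 4 tails

Sequential conjugate updates are equivalent to a single update on the pooled data, so total successes = posterior α − prior α and total failures = posterior β − prior β.
Total across both batches: 32−16=16 heads, 40−19=21 tails.
Subtract the first batch: 16−10=6 heads and 21−17=4 tails.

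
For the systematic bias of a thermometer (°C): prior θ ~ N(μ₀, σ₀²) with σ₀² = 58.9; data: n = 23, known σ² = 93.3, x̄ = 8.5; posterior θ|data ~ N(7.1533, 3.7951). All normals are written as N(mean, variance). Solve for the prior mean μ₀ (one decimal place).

μ₀ = -12.4

With known observation variance, the Normal–Normal posterior has precision τ_n = τ₀ + n/σ² and mean μ_n = (τ₀μ₀ + (n/σ²)x̄)/τ_n.
Here τ₀ = 1/58.9 = 0.016978 and τ_data = 23/93.3 = 0.246517, so τ_n = 0.263495.
Rearranging for μ₀: μ₀ = (μ_n·τ_n − τ_data·x̄)/τ₀ = (7.1533·0.263495 − 0.246517·8.5) / 0.016978 = -0.210536/0.016978 ≈ -12.4.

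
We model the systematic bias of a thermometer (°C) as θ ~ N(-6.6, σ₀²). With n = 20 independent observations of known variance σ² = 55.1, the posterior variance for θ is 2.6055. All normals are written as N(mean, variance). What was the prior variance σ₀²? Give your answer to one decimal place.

Posterior precision equals prior precision plus data precision: 1/σ_n² = 1/σ₀² + n/σ².
So 1/σ₀² = 1/2.6055 − 20/55.1 = 0.383803 − 0.362976 = 0.020827.
Hence σ₀² = 1/0.020827 ≈ 48.0.

σ₀² = 48.0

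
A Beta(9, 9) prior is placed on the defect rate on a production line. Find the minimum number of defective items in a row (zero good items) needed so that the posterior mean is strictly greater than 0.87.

After k defective items and 0 good items the posterior is Beta(9+k, 9), with mean (9+k)/(9+9+k).
Set (9+k)/(18+k) > 0.87 and solve: k > (0.87·18 − 9)/(1 − 0.87) = 51.231.
The smallest integer exceeding 51.231 is 52, and checking k=52: (61)/(70) = 0.8714 > 0.87.

k = 52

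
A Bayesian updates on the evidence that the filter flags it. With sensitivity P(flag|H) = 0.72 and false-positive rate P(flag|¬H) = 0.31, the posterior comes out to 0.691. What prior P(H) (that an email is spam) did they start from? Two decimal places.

In odds form, posterior odds = prior odds × likelihood ratio, so prior odds = posterior odds ÷ LR.
Posterior odds = 0.691/(1−0.691) = 2.2362. LR = 0.72/0.31 = 2.3226.
Prior odds = 2.2362/2.3226 = 0.9628, so P(H) = 0.9628/(1+0.9628) ≈ 0.49.

P(H) = 0.49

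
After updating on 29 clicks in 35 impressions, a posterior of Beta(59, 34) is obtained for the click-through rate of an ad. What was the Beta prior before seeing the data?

Beta(30, 28)

A Beta(α, β) prior with s successes and f failures in binomial data gives a Beta(α+s, β+f) posterior.
So α = 59 − 29 = 30 and β = 34 − 6 = 28.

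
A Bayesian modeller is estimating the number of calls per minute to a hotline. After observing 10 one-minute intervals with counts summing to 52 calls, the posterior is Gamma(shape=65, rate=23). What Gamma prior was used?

Gamma(shape=13, rate=13)

Gamma–Poisson conjugacy: posterior shape = α + Σxᵢ, posterior rate = β + n.
So α = 65 − 52 = 13 and β = 23 − 10 = 13.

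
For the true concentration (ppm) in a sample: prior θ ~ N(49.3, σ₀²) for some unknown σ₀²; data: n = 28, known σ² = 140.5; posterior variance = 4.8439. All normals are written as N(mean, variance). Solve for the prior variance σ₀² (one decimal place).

σ₀² = 139.7

For the Normal–Normal model with known σ², precisions add: τ_n = τ₀ + n/σ².
So 1/σ₀² = 1/4.8439 − 28/140.5 = 0.206445 − 0.199288 = 0.007157.
Hence σ₀² = 1/0.007157 ≈ 139.7.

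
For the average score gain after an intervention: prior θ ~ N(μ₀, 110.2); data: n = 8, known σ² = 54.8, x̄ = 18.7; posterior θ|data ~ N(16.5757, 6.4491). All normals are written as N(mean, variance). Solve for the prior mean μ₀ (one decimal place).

μ₀ = -17.6

With known observation variance, the Normal–Normal posterior has precision τ_n = τ₀ + n/σ² and mean μ_n = (τ₀μ₀ + (n/σ²)x̄)/τ_n.
Here τ₀ = 1/110.2 = 0.009074 and τ_data = 8/54.8 = 0.145985, so τ_n = 0.155059.
Rearranging for μ₀: μ₀ = (μ_n·τ_n − τ_data·x̄)/τ₀ = (16.5757·0.155059 − 0.145985·18.7) / 0.009074 = -0.159708/0.009074 ≈ -17.6.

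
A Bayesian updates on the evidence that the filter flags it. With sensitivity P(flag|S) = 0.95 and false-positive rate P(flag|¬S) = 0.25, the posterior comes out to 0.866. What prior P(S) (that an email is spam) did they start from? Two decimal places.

Bayes' rule in odds form gives O(S|E) = O(S)·[P(E|S)/P(E|¬S)], hence O(S) = O(S|E)/LR.
Posterior odds = 0.866/(1−0.866) = 6.4627. LR = 0.95/0.25 = 3.8000.
Prior odds = 6.4627/3.8000 = 1.7007, so P(S) = 1.7007/(1+1.7007) ≈ 0.63.

P(S) = 0.63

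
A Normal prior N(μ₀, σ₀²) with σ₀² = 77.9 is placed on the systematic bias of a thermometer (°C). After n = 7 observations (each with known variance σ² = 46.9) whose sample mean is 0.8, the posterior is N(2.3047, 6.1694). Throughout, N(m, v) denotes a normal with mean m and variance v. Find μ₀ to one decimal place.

With known observation variance, the Normal–Normal posterior has precision τ_n = τ₀ + n/σ² and mean μ_n = (τ₀μ₀ + (n/σ²)x̄)/τ_n.
Here τ₀ = 1/77.9 = 0.012837 and τ_data = 7/46.9 = 0.149254, so τ_n = 0.162091.
Rearranging for μ₀: μ₀ = (μ_n·τ_n − τ_data·x̄)/τ₀ = (2.3047·0.162091 − 0.149254·0.8) / 0.012837 = 0.254168/0.012837 ≈ 19.8.

μ₀ = 19.8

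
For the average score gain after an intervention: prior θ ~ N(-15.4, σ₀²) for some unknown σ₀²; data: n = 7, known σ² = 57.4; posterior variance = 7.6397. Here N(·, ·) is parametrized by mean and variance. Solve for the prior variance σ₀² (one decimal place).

Posterior precision equals prior precision plus data precision: 1/σ_n² = 1/σ₀² + n/σ².
So 1/σ₀² = 1/7.6397 − 7/57.4 = 0.130895 − 0.121951 = 0.008944.
Hence σ₀² = 1/0.008944 ≈ 111.8.

σ₀² = 111.8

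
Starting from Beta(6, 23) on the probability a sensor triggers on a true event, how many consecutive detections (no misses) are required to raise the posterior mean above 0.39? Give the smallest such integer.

After k detections and 0 misses the posterior is Beta(6+k, 23), with mean (6+k)/(6+23+k).
Set (6+k)/(29+k) > 0.39 and solve: k > (0.39·29 − 6)/(1 − 0.39) = 8.705.
The smallest integer exceeding 8.705 is 9.

k = 9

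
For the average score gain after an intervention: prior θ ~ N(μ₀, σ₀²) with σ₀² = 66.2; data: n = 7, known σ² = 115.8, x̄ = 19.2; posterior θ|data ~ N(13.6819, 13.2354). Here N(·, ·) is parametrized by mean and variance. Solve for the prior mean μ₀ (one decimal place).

μ₀ = -8.4

With known observation variance, the Normal–Normal posterior has precision τ_n = τ₀ + n/σ² and mean μ_n = (τ₀μ₀ + (n/σ²)x̄)/τ_n.
Here τ₀ = 1/66.2 = 0.015106 and τ_data = 7/115.8 = 0.060449, so τ_n = 0.075555.
Rearranging for μ₀: μ₀ = (μ_n·τ_n − τ_data·x̄)/τ₀ = (13.6819·0.075555 − 0.060449·19.2) / 0.015106 = -0.126885/0.015106 ≈ -8.4.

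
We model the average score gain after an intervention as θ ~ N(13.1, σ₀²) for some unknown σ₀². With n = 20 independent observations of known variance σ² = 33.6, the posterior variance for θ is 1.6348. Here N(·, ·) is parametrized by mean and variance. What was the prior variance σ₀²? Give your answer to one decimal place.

For the Normal–Normal model with known σ², precisions add: τ_n = τ₀ + n/σ².
So 1/σ₀² = 1/1.6348 − 20/33.6 = 0.611696 − 0.595238 = 0.016458.
Hence σ₀² = 1/0.016458 ≈ 60.8.

σ₀² = 60.8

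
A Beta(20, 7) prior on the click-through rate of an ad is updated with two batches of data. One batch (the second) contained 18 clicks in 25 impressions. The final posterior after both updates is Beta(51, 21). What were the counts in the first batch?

13 clicks and 7 non-clicks

Sequential conjugate updates are equivalent to a single update on the pooled data, so total successes = posterior α − prior α and total failures = posterior β − prior β.
Total across both batches: 51−20=31 clicks, 21−7=14 non-clicks.
Subtract the second batch: 31−18=13 clicks and 14−7=7 non-clicks.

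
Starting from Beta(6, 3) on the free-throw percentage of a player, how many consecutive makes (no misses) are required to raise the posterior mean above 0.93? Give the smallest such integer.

k = 34

After k makes and 0 misses the posterior is Beta(6+k, 3), with mean (6+k)/(6+3+k).
Set (6+k)/(9+k) > 0.93 and solve: k > (0.93·9 − 6)/(1 − 0.93) = 33.857.
The smallest integer exceeding 33.857 is 34.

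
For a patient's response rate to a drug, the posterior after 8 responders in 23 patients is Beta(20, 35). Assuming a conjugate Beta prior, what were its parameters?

Beta is conjugate to the binomial likelihood: posterior = Beta(α+s, β+f).
Subtract the data counts: 20−8=12, 35−15=20.

Beta(12, 20)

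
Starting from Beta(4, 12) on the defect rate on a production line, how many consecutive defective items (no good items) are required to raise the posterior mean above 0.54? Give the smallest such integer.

After k defective items and 0 good items the posterior is Beta(4+k, 12), with mean (4+k)/(4+12+k).
Set (4+k)/(16+k) > 0.54 and solve: k > (0.54·16 − 4)/(1 − 0.54) = 10.087.
The smallest integer exceeding 10.087 is 11.

k = 11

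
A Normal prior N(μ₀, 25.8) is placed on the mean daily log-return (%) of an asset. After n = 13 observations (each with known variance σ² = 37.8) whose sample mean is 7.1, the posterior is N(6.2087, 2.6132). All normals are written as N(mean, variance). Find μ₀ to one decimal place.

With known observation variance, the Normal–Normal posterior has precision τ_n = τ₀ + n/σ² and mean μ_n = (τ₀μ₀ + (n/σ²)x̄)/τ_n.
Here τ₀ = 1/25.8 = 0.038760 and τ_data = 13/37.8 = 0.343915, so τ_n = 0.382675.
Rearranging for μ₀: μ₀ = (μ_n·τ_n − τ_data·x̄)/τ₀ = (6.2087·0.382675 − 0.343915·7.1) / 0.038760 = -0.065882/0.038760 ≈ -1.7.

μ₀ = -1.7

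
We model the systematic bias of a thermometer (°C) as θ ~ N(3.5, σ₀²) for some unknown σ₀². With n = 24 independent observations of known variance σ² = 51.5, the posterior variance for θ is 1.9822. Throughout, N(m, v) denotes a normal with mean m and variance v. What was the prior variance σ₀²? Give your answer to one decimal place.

σ₀² = 26.0

For the Normal–Normal model with known σ², precisions add: τ_n = τ₀ + n/σ².
So 1/σ₀² = 1/1.9822 − 24/51.5 = 0.504490 − 0.466019 = 0.038471.
Hence σ₀² = 1/0.038471 ≈ 26.0.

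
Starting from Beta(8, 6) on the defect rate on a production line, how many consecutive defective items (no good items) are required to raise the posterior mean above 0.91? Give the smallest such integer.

k = 53

After k defective items and 0 good items the posterior is Beta(8+k, 6), with mean (8+k)/(8+6+k).
Set (8+k)/(14+k) > 0.91 and solve: k > (0.91·14 − 8)/(1 − 0.91) = 52.667.
The smallest integer exceeding 52.667 is 53, and checking k=53: (61)/(67) = 0.9104 > 0.91.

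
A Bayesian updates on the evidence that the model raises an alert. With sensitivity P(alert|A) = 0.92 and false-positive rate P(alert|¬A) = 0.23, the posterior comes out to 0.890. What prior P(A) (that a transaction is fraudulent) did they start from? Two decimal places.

Bayes' rule in odds form gives O(A|E) = O(A)·[P(E|A)/P(E|¬A)], hence O(A) = O(A|E)/LR.
Posterior odds = 0.890/(1−0.890) = 8.0909. LR = 0.92/0.23 = 4.0000.
Prior odds = 8.0909/4.0000 = 2.0227, so P(A) = 2.0227/(1+2.0227) ≈ 0.67.

P(A) = 0.67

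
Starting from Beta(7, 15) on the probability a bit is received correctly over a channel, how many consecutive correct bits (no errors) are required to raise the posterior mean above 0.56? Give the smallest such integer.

After k correct bits and 0 errors the posterior is Beta(7+k, 15), with mean (7+k)/(7+15+k).
Set (7+k)/(22+k) > 0.56 and solve: k > (0.56·22 − 7)/(1 − 0.56) = 12.091.
The smallest integer exceeding 12.091 is 13.

k = 13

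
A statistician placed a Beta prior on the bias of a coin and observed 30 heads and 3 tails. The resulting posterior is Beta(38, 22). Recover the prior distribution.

Under Beta–binomial conjugacy the posterior parameters are (α+s, β+f).
So α = 38 − 30 = 8 and β = 22 − 3 = 19.

Beta(8, 19)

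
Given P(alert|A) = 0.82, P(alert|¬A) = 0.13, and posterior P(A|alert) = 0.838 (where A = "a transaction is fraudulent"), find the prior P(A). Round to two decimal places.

Bayes' rule in odds form gives O(A|E) = O(A)·[P(E|A)/P(E|¬A)], hence O(A) = O(A|E)/LR.
Posterior odds = 0.838/(1−0.838) = 5.1728. LR = 0.82/0.13 = 6.3077.
Prior odds = 5.1728/6.3077 = 0.8201, so P(A) = 0.8201/(1+0.8201) ≈ 0.45.

P(A) = 0.45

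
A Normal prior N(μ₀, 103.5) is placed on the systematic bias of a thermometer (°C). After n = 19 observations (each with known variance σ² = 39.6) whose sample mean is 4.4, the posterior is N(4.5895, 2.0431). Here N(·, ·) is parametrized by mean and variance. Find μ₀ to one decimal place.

With known observation variance, the Normal–Normal posterior has precision τ_n = τ₀ + n/σ² and mean μ_n = (τ₀μ₀ + (n/σ²)x̄)/τ_n.
Here τ₀ = 1/103.5 = 0.009662 and τ_data = 19/39.6 = 0.479798, so τ_n = 0.489460.
Rearranging for μ₀: μ₀ = (μ_n·τ_n − τ_data·x̄)/τ₀ = (4.5895·0.489460 − 0.479798·4.4) / 0.009662 = 0.135265/0.009662 ≈ 14.0.

μ₀ = 14.0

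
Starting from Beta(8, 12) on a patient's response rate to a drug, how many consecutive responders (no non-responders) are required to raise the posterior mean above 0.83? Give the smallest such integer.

After k responders and 0 non-responders the posterior is Beta(8+k, 12), with mean (8+k)/(8+12+k).
Set (8+k)/(20+k) > 0.83 and solve: k > (0.83·20 − 8)/(1 − 0.83) = 50.588.
The smallest integer exceeding 50.588 is 51, and checking k=51: (59)/(71) = 0.8310 > 0.83.

k = 51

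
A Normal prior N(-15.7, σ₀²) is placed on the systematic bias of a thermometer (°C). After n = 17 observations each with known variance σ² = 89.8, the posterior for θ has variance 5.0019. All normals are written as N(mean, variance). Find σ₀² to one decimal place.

σ₀² = 94.2

For the Normal–Normal model with known σ², precisions add: τ_n = τ₀ + n/σ².
So 1/σ₀² = 1/5.0019 − 17/89.8 = 0.199924 − 0.189310 = 0.010614.
Hence σ₀² = 1/0.010614 ≈ 94.2.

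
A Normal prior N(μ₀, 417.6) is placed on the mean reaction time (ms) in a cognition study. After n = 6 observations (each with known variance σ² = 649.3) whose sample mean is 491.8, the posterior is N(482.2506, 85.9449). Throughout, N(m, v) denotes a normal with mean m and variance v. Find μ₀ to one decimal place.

μ₀ = 445.4

With known observation variance, the Normal–Normal posterior has precision τ_n = τ₀ + n/σ² and mean μ_n = (τ₀μ₀ + (n/σ²)x̄)/τ_n.
Here τ₀ = 1/417.6 = 0.002395 and τ_data = 6/649.3 = 0.009241, so τ_n = 0.011636.
Rearranging for μ₀: μ₀ = (μ_n·τ_n − τ_data·x̄)/τ₀ = (482.2506·0.011636 − 0.009241·491.8) / 0.002395 = 1.066744/0.002395 ≈ 445.4.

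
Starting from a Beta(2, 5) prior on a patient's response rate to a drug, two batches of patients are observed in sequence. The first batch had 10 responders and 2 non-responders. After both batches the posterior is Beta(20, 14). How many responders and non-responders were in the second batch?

Sequential conjugate updates are equivalent to a single update on the pooled data, so total successes = posterior α − prior α and total failures = posterior β − prior β.
Total across both batches: 20−2=18 responders, 14−5=9 non-responders.
Subtract the first batch: 18−10=8 responders and 9−2=7 non-responders.

8 responders and 7 non-responders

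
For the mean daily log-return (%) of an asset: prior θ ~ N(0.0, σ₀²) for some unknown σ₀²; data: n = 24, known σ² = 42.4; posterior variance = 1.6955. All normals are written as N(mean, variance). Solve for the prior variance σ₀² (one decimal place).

For the Normal–Normal model with known σ², precisions add: τ_n = τ₀ + n/σ².
So 1/σ₀² = 1/1.6955 − 24/42.4 = 0.589797 − 0.566038 = 0.023759.
Hence σ₀² = 1/0.023759 ≈ 42.1.

σ₀² = 42.1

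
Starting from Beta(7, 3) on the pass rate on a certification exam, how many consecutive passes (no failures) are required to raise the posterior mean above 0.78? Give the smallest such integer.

After k passes and 0 failures the posterior is Beta(7+k, 3), with mean (7+k)/(7+3+k).
Set (7+k)/(10+k) > 0.78 and solve: k > (0.78·10 − 7)/(1 − 0.78) = 3.636.
The smallest integer exceeding 3.636 is 4.

k = 4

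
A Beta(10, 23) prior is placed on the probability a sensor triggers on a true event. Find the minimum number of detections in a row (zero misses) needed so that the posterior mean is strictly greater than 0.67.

k = 37

After k detections and 0 misses the posterior is Beta(10+k, 23), with mean (10+k)/(10+23+k).
Set (10+k)/(33+k) > 0.67 and solve: k > (0.67·33 − 10)/(1 − 0.67) = 36.697.
The smallest integer exceeding 36.697 is 37.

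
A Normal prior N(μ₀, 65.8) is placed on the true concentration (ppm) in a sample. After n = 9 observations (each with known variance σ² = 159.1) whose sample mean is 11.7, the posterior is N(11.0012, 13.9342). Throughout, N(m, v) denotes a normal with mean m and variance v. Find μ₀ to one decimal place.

The posterior mean is a precision-weighted average: μ_n = (τ₀μ₀ + τ_data·x̄)/(τ₀+τ_data), with τ₀=1/σ₀² and τ_data=n/σ².
Here τ₀ = 1/65.8 = 0.015198 and τ_data = 9/159.1 = 0.056568, so τ_n = 0.071766.
Rearranging for μ₀: μ₀ = (μ_n·τ_n − τ_data·x̄)/τ₀ = (11.0012·0.071766 − 0.056568·11.7) / 0.015198 = 0.127667/0.015198 ≈ 8.4.

μ₀ = 8.4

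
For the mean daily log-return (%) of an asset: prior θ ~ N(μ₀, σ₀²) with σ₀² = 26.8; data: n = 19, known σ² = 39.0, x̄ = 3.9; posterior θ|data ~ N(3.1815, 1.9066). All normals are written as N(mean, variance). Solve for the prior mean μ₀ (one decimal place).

μ₀ = -6.2

The posterior mean is a precision-weighted average: μ_n = (τ₀μ₀ + τ_data·x̄)/(τ₀+τ_data), with τ₀=1/σ₀² and τ_data=n/σ².
Here τ₀ = 1/26.8 = 0.037313 and τ_data = 19/39.0 = 0.487179, so τ_n = 0.524492.
Rearranging for μ₀: μ₀ = (μ_n·τ_n − τ_data·x̄)/τ₀ = (3.1815·0.524492 − 0.487179·3.9) / 0.037313 = -0.231327/0.037313 ≈ -6.2.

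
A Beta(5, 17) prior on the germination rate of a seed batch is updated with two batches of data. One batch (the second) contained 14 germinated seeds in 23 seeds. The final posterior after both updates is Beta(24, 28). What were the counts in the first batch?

5 germinated seeds and 2 non-germinating seeds

Sequential conjugate updates are equivalent to a single update on the pooled data, so total successes = posterior α − prior α and total failures = posterior β − prior β.
Total across both batches: 24−5=19 germinated seeds, 28−17=11 non-germinating seeds.
Subtract the second batch: 19−14=5 germinated seeds and 11−9=2 non-germinating seeds.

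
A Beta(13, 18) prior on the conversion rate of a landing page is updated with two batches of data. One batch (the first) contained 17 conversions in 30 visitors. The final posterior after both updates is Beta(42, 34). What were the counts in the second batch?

Sequential conjugate updates are equivalent to a single update on the pooled data, so total successes = posterior α − prior α and total failures = posterior β − prior β.
Total across both batches: 42−13=29 conversions, 34−18=16 bounces.
Subtract the first batch: 29−17=12 conversions and 16−13=3 bounces.

12 conversions and 3 bounces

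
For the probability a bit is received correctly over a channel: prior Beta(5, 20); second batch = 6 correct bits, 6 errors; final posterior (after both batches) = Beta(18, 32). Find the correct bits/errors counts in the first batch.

Because Beta–binomial updating is additive in the counts, the combined data contributed (α_post−α_prior, β_post−β_prior) successes and failures.
Total across both batches: 18−5=13 correct bits, 32−20=12 errors.
Subtract the second batch: 13−6=7 correct bits and 12−6=6 errors.

7 correct bits and 6 errors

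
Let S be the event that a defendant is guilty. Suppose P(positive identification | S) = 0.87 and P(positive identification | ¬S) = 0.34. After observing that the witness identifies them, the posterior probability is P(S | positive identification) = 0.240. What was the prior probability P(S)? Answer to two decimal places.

P(S) = 0.11

Bayes' rule in odds form gives O(S|E) = O(S)·[P(E|S)/P(E|¬S)], hence O(S) = O(S|E)/LR.
Posterior odds = 0.240/(1−0.240) = 0.3158. LR = 0.87/0.34 = 2.5588.
Prior odds = 0.3158/2.5588 = 0.1234, so P(S) = 0.1234/(1+0.1234) ≈ 0.11.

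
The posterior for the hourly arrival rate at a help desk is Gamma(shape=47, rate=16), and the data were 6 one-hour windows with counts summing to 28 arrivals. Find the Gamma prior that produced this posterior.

Gamma(shape=19, rate=10)

Gamma–Poisson conjugacy: posterior shape = α + Σxᵢ, posterior rate = β + n.
So α = 47 − 28 = 19 and β = 16 − 6 = 10.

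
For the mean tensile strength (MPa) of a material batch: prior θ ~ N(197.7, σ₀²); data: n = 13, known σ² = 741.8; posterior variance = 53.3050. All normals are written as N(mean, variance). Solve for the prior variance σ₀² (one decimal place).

Posterior precision equals prior precision plus data precision: 1/σ_n² = 1/σ₀² + n/σ².
So 1/σ₀² = 1/53.3050 − 13/741.8 = 0.018760 − 0.017525 = 0.001235.
Hence σ₀² = 1/0.001235 ≈ 809.7.

σ₀² = 809.7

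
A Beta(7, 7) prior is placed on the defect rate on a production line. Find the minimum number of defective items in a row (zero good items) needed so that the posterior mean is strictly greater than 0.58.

After k defective items and 0 good items the posterior is Beta(7+k, 7), with mean (7+k)/(7+7+k).
Set (7+k)/(14+k) > 0.58 and solve: k > (0.58·14 − 7)/(1 − 0.58) = 2.667.
The smallest integer exceeding 2.667 is 3.

k = 3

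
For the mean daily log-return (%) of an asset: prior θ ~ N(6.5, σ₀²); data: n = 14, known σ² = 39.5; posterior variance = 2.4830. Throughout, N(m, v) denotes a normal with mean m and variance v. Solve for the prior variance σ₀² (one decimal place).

For the Normal–Normal model with known σ², precisions add: τ_n = τ₀ + n/σ².
So 1/σ₀² = 1/2.4830 − 14/39.5 = 0.402739 − 0.354430 = 0.048309.
Hence σ₀² = 1/0.048309 ≈ 20.7.

σ₀² = 20.7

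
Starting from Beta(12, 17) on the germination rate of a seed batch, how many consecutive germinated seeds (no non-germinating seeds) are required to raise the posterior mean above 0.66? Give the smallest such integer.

k = 22

After k germinated seeds and 0 non-germinating seeds the posterior is Beta(12+k, 17), with mean (12+k)/(12+17+k).
Set (12+k)/(29+k) > 0.66 and solve: k > (0.66·29 − 12)/(1 − 0.66) = 21.000.
The smallest integer exceeding 21.000 is 22.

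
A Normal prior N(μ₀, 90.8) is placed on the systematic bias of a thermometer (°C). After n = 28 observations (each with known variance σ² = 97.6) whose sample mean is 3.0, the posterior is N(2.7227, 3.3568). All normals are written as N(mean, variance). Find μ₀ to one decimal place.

μ₀ = -4.5

The posterior mean is a precision-weighted average: μ_n = (τ₀μ₀ + τ_data·x̄)/(τ₀+τ_data), with τ₀=1/σ₀² and τ_data=n/σ².
Here τ₀ = 1/90.8 = 0.011013 and τ_data = 28/97.6 = 0.286885, so τ_n = 0.297898.
Rearranging for μ₀: μ₀ = (μ_n·τ_n − τ_data·x̄)/τ₀ = (2.7227·0.297898 − 0.286885·3.0) / 0.011013 = -0.049568/0.011013 ≈ -4.5.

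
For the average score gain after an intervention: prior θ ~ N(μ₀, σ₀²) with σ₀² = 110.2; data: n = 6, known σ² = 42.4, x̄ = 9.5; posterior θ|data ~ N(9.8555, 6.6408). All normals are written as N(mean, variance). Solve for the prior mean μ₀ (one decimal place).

μ₀ = 15.4

The posterior mean is a precision-weighted average: μ_n = (τ₀μ₀ + τ_data·x̄)/(τ₀+τ_data), with τ₀=1/σ₀² and τ_data=n/σ².
Here τ₀ = 1/110.2 = 0.009074 and τ_data = 6/42.4 = 0.141509, so τ_n = 0.150583.
Rearranging for μ₀: μ₀ = (μ_n·τ_n − τ_data·x̄)/τ₀ = (9.8555·0.150583 − 0.141509·9.5) / 0.009074 = 0.139735/0.009074 ≈ 15.4.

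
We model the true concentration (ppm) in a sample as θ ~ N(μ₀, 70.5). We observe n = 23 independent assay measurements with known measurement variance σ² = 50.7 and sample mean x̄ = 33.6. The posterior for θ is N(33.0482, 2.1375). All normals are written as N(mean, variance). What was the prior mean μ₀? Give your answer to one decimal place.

The posterior mean is a precision-weighted average: μ_n = (τ₀μ₀ + τ_data·x̄)/(τ₀+τ_data), with τ₀=1/σ₀² and τ_data=n/σ².
Here τ₀ = 1/70.5 = 0.014184 and τ_data = 23/50.7 = 0.453649, so τ_n = 0.467833.
Rearranging for μ₀: μ₀ = (μ_n·τ_n − τ_data·x̄)/τ₀ = (33.0482·0.467833 − 0.453649·33.6) / 0.014184 = 0.218432/0.014184 ≈ 15.4.

μ₀ = 15.4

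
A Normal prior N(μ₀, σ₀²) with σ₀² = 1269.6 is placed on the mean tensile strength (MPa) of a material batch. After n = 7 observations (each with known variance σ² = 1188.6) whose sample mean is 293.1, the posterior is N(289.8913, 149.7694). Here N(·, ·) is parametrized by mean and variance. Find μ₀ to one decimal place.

μ₀ = 265.9

The posterior mean is a precision-weighted average: μ_n = (τ₀μ₀ + τ_data·x̄)/(τ₀+τ_data), with τ₀=1/σ₀² and τ_data=n/σ².
Here τ₀ = 1/1269.6 = 0.000788 and τ_data = 7/1188.6 = 0.005889, so τ_n = 0.006677.
Rearranging for μ₀: μ₀ = (μ_n·τ_n − τ_data·x̄)/τ₀ = (289.8913·0.006677 − 0.005889·293.1) / 0.000788 = 0.209538/0.000788 ≈ 265.9.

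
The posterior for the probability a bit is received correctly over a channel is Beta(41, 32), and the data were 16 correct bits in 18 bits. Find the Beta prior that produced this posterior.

Under Beta–binomial conjugacy the posterior parameters are (a+s, b+f).
Subtract the data counts: 41−16=25, 32−2=30.

Beta(25, 30)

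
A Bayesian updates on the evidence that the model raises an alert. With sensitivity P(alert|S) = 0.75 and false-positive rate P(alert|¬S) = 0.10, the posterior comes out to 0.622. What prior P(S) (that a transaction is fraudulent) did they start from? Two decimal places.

P(S) = 0.18

In odds form, posterior odds = prior odds × likelihood ratio, so prior odds = posterior odds ÷ LR.
Posterior odds = 0.622/(1−0.622) = 1.6455. LR = 0.75/0.10 = 7.5000.
Prior odds = 1.6455/7.5000 = 0.2194, so P(S) = 0.2194/(1+0.2194) ≈ 0.18.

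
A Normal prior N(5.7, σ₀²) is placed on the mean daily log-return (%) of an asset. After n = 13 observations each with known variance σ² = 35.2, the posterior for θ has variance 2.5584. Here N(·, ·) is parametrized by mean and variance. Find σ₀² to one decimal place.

σ₀² = 46.4

For the Normal–Normal model with known σ², precisions add: τ_n = τ₀ + n/σ².
So 1/σ₀² = 1/2.5584 − 13/35.2 = 0.390869 − 0.369318 = 0.021551.
Hence σ₀² = 1/0.021551 ≈ 46.4.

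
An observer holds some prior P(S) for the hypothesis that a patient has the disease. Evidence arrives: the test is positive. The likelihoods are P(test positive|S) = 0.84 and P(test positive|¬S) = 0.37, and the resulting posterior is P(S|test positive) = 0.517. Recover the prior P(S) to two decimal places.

In odds form, posterior odds = prior odds × likelihood ratio, so prior odds = posterior odds ÷ LR.
Posterior odds = 0.517/(1−0.517) = 1.0704. LR = 0.84/0.37 = 2.2703.
Prior odds = 1.0704/2.2703 = 0.4715, so P(S) = 0.4715/(1+0.4715) ≈ 0.32.

P(S) = 0.32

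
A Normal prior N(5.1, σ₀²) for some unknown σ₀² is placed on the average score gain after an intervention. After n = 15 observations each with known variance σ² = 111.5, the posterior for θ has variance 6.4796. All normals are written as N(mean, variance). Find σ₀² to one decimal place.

Posterior precision equals prior precision plus data precision: 1/σ_n² = 1/σ₀² + n/σ².
So 1/σ₀² = 1/6.4796 − 15/111.5 = 0.154331 − 0.134529 = 0.019802.
Hence σ₀² = 1/0.019802 ≈ 50.5.

σ₀² = 50.5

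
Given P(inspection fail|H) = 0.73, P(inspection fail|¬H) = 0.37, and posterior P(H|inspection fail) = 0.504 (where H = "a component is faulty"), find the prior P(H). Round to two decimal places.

P(H) = 0.34

In odds form, posterior odds = prior odds × likelihood ratio, so prior odds = posterior odds ÷ LR.
Posterior odds = 0.504/(1−0.504) = 1.0161. LR = 0.73/0.37 = 1.9730.
Prior odds = 1.0161/1.9730 = 0.5150, so P(H) = 0.5150/(1+0.5150) ≈ 0.34.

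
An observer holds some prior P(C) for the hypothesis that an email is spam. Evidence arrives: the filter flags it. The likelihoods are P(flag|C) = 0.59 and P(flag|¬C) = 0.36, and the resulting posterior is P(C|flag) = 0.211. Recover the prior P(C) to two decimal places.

Bayes' rule in odds form gives O(C|E) = O(C)·[P(E|C)/P(E|¬C)], hence O(C) = O(C|E)/LR.
Posterior odds = 0.211/(1−0.211) = 0.2674. LR = 0.59/0.36 = 1.6389.
Prior odds = 0.2674/1.6389 = 0.1632, so P(C) = 0.1632/(1+0.1632) ≈ 0.14.

P(C) = 0.14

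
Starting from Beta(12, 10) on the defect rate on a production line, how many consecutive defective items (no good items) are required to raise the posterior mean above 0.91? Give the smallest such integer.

k = 90

After k defective items and 0 good items the posterior is Beta(12+k, 10), with mean (12+k)/(12+10+k).
Set (12+k)/(22+k) > 0.91 and solve: k > (0.91·22 − 12)/(1 − 0.91) = 89.111.
The smallest integer exceeding 89.111 is 90, and checking k=90: (102)/(112) = 0.9107 > 0.91.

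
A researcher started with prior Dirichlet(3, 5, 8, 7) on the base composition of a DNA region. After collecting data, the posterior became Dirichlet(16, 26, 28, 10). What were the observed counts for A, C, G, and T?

For a Dirichlet(α) prior with multinomial counts c, the posterior is Dirichlet(α + c) componentwise.
Counts are posterior − prior componentwise: 16−3=13, 26−5=21, 28−8=20, 10−7=3.

counts (13, 21, 20, 3)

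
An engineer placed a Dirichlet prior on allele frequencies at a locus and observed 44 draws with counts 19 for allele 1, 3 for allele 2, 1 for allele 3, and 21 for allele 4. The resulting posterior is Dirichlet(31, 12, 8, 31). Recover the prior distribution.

For a Dirichlet(α) prior with multinomial counts c, the posterior is Dirichlet(α + c) componentwise.
Subtract each count from the matching posterior parameter: 31−19=12, 12−3=9, 8−1=7, 31−21=10.

Dirichlet(12, 9, 7, 10)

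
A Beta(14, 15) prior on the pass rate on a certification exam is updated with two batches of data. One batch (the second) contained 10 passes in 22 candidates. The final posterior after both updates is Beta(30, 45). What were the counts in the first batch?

6 passes and 18 failures

Because Beta–binomial updating is additive in the counts, the combined data contributed (α_post−α_prior, β_post−β_prior) successes and failures.
Total across both batches: 30−14=16 passes, 45−15=30 failures.
Subtract the second batch: 16−10=6 passes and 30−12=18 failures.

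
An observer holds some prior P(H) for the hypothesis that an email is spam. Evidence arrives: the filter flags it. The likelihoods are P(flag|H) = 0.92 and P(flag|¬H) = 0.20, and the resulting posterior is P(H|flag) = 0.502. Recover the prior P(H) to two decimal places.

P(H) = 0.18

In odds form, posterior odds = prior odds × likelihood ratio, so prior odds = posterior odds ÷ LR.
Posterior odds = 0.502/(1−0.502) = 1.0080. LR = 0.92/0.20 = 4.6000.
Prior odds = 1.0080/4.6000 = 0.2191, so P(H) = 0.2191/(1+0.2191) ≈ 0.18.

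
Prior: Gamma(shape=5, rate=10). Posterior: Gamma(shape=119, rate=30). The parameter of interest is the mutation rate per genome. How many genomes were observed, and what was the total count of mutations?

n = 20 genomes with total 114 mutations

Gamma–Poisson conjugacy: posterior shape = α + Σxᵢ, posterior rate = β + n.
Matching: Σxᵢ = 119 − 5 = 114 and n = 30 − 10 = 20.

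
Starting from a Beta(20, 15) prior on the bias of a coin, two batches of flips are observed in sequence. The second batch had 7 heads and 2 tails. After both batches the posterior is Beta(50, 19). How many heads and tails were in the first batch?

Sequential conjugate updates are equivalent to a single update on the pooled data, so total successes = posterior α − prior α and total failures = posterior β − prior β.
Total across both batches: 50−20=30 heads, 19−15=4 tails.
Subtract the second batch: 30−7=23 heads and 4−2=2 tails.

23 heads and 2 tails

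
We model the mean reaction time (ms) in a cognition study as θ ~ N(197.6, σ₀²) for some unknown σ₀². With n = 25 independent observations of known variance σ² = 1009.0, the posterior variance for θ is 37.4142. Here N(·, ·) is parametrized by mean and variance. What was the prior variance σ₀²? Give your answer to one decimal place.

σ₀² = 512.6

For the Normal–Normal model with known σ², precisions add: τ_n = τ₀ + n/σ².
So 1/σ₀² = 1/37.4142 − 25/1009.0 = 0.026728 − 0.024777 = 0.001951.
Hence σ₀² = 1/0.001951 ≈ 512.6.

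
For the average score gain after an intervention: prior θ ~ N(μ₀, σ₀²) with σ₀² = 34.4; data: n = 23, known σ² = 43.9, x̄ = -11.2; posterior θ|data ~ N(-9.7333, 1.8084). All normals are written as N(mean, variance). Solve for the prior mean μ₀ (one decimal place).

μ₀ = 16.7

The posterior mean is a precision-weighted average: μ_n = (τ₀μ₀ + τ_data·x̄)/(τ₀+τ_data), with τ₀=1/σ₀² and τ_data=n/σ².
Here τ₀ = 1/34.4 = 0.029070 and τ_data = 23/43.9 = 0.523918, so τ_n = 0.552988.
Rearranging for μ₀: μ₀ = (μ_n·τ_n − τ_data·x̄)/τ₀ = (-9.7333·0.552988 − 0.523918·-11.2) / 0.029070 = 0.485483/0.029070 ≈ 16.7.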